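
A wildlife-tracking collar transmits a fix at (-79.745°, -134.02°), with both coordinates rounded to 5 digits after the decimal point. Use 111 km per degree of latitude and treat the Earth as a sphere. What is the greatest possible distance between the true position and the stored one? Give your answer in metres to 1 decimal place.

0.6 metres

Rounding to 5 decimal places leaves each coordinate within ±5e-06° of the true value.
Latitude error → 5e-06 × 111000 = 0.555 m along the meridian.
East–west component at 79.745°: 5e-06° × 111000 × cos 79.745° ≈ 5e-06 × 19761.3 ≈ 0.0988063 m.
The two errors are perpendicular, so the maximum displacement is √(0.555² + 0.0988063²) ≈ 0.563727 m.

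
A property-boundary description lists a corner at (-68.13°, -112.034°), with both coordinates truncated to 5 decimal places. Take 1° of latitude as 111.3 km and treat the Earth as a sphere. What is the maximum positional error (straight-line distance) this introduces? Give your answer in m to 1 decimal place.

1.2 m

Truncating at 5 decimal places can drop up to a full unit in the last place, so each coordinate may be off by as much as 1e-05°.
N–S: 1e-05° × 111300 m/° = 1.113 m.
Longitude error → 1e-05 × 111300 × cos 68.13° = 1e-05 × 111300 × 0.3725 ≈ 0.414595 m.
Combining orthogonally: (1.113² + 0.414595²)^½ ≈ 1.18771 m.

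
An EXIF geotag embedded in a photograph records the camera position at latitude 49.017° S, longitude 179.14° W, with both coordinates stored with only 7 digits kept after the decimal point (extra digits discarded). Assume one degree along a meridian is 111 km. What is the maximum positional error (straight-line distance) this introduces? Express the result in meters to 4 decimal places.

Truncating at 7 decimal places can drop up to a full unit in the last place, so each coordinate may be off by as much as 1e-07°.
N–S: 1e-07° × 111000 m/° = 0.0111 m.
Longitude error → 1e-07 × 111000 × cos 49.017° = 1e-07 × 111000 × 0.6558 ≈ 0.00727977 m.
Combining orthogonally: (0.0111² + 0.00727977²)^½ ≈ 0.0132742 m.

0.0133 meters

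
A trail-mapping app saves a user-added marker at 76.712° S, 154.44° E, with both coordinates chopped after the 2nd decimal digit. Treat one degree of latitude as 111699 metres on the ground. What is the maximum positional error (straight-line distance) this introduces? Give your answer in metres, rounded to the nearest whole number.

1146 metres

Truncating at 2 decimal places can drop up to a full unit in the last place, so each coordinate may be off by as much as 0.01°.
North–south component: 0.01° × 111699 = 1116.99 m.
Longitude error → 0.01 × 111699 × cos 76.712° = 0.01 × 111699 × 0.2298 ≈ 256.736 m.
Worst case both components are at the extreme and orthogonal: √(1116.99² + 256.736²) ≈ 1146.12 m.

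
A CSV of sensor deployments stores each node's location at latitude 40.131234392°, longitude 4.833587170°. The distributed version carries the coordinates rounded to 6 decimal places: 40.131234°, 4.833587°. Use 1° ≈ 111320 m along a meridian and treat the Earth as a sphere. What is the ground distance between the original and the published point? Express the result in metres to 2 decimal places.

The latitude changed by +0.000000392° and the longitude by +0.000000170°.
N–S: 0.000000392° × 111320 m/° = 0.0436374 m.
E–W at 40.1312°: 0.000000170° × 111320 × cos 40.1312° = 0.000000170 × 111320 × 0.7646 ≈ 0.014469 m.
Hypotenuse of the two orthogonal shifts: √(0.0436374² + 0.014469²) = 0.0459737 m.

0.05 metres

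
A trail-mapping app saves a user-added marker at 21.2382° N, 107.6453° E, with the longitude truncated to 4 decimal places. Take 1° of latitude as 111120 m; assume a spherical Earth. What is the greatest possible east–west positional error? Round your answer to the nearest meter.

10 meters

Truncating at 4 decimal places can drop up to a full unit in the last place, so the longitude may be off by as much as 0.0001°.
At latitude 21.2382° a degree of longitude spans 111120 m × cos 21.2382° = 111120 × 0.9321 ≈ 103573 m.
Maximum E–W displacement: 0.0001 × 103573 = 10.3573 m.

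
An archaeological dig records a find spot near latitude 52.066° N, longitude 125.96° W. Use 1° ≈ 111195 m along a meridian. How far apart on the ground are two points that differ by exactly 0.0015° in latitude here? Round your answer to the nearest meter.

Along a meridian 0.0015° is 0.0015 × 111195 = 166.792 m.

167 meters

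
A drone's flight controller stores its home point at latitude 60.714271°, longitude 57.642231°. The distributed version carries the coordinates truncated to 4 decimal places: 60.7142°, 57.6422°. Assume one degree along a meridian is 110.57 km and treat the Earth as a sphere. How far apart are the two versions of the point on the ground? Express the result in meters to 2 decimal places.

8.03 meters

Δlat = 60.714271 − 60.7142 = +0.000071°; Δlon = 57.642231 − 57.6422 = +0.000031°.
N–S: 0.000071° × 110570 m/° = 7.85047 m.
East–west at this latitude: 0.000031° × 110570 × cos 60.7142° ≈ 0.000031 × 54087.1 = 1.6767 m.
Combined displacement = (7.85047² + 1.6767²)^½ ≈ 8.02753 m.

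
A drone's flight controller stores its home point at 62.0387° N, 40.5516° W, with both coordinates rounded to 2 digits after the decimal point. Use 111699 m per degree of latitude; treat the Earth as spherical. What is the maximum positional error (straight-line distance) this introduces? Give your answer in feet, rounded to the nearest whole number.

2024 feet

Rounding to 2 decimal places leaves each coordinate within ±0.005° of the true value.
North–south component: 0.005° × 111699 = 558.495 m.
East–west component at 62.0387°: 0.005° × 111699 × cos 62.0387° ≈ 0.005 × 52372.9 ≈ 261.864 m.
Combining orthogonally: (558.495² + 261.864²)^½ ≈ 616.838 m.
In feet: 616.838 m ÷ 0.3048 ≈ 2023.7 ft.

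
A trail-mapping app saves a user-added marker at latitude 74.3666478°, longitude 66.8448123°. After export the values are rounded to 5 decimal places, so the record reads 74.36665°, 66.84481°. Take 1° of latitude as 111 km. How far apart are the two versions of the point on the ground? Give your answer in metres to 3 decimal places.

0.254 metres

Δlat = 74.3666478 − 74.36665 = -0.0000022°; Δlon = 66.8448123 − 66.84481 = +0.0000023°.
North–south shift: -0.0000022 × 111000 = -0.2442 m.
E–W at 74.3667°: 0.0000023° × 111000 × cos 74.3667° = 0.0000023 × 111000 × 0.2695 ≈ 0.0687983 m.
Distance: √(0.2442² + 0.0687983²) ≈ 0.253706 m.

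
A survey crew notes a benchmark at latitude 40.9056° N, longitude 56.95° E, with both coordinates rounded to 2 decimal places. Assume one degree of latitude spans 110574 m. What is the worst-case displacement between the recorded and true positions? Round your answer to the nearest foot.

2274 feet

Rounding to 2 decimal places leaves each coordinate within ±0.005° of the true value.
Latitude error → 0.005 × 110574 = 552.87 m along the meridian.
Longitude error → 0.005 × 110574 × cos 40.9056° = 0.005 × 110574 × 0.7558 ≈ 417.853 m.
Worst case both components are at the extreme and orthogonal: √(552.87² + 417.853²) ≈ 693.013 m.
Converting: 693.013 m × 3.2808 ft/m ≈ 2273.7 ft.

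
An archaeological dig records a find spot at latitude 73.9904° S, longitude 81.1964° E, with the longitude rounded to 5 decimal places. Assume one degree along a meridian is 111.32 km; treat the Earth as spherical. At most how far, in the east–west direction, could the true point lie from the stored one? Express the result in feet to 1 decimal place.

Rounding to 5 decimal places leaves the longitude within ±5e-06° of the true value.
At latitude 73.9904° a degree of longitude spans 111320 m × cos 73.9904° = 111320 × 0.2758 ≈ 30701.9 m.
So at most 5e-06° × 30701.9 ≈ 0.153509 m east–west.
In feet: 0.153509 m ÷ 0.3048 ≈ 0.50364 ft.

0.5 feet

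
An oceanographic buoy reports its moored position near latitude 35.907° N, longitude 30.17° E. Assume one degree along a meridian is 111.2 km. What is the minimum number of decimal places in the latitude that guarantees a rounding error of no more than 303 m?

3 decimal places

One degree of latitude covers 111200 m.
N decimal places → at most half a unit in the last place, 0.5 × 10⁻ᴺ° = 111200/2 × 10⁻ᴺ m.
Setting 55600 × 10⁻ᴺ ≤ 303 gives 10ᴺ ≥ 183.5, i.e. N ≥ 2.26.
So 3 decimal places suffice (55.6 m); 2 would allow up to 556 m.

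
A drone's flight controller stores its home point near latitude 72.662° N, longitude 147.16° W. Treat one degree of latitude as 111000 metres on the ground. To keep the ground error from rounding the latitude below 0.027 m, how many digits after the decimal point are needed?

7

One degree of latitude covers 111000 m.
With N decimal places the half-ulp bound is 0.5·10⁻ᴺ°, or 0.5·10⁻ᴺ × 111000 m on the ground.
Setting 55500 × 10⁻ᴺ ≤ 0.027 gives 10ᴺ ≥ 2.056e+06, i.e. N ≥ 6.31.
At 6 places the error can reach 0.0555 m, but 7 places keeps it to 0.00555 m.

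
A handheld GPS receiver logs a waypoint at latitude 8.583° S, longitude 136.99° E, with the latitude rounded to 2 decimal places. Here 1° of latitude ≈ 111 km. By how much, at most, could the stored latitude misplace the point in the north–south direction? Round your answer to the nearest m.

Rounding to 2 decimal places leaves the latitude within ±0.005° of the true value.
North–south distance: 0.005° × 111000 m/° = 555 m.

555 m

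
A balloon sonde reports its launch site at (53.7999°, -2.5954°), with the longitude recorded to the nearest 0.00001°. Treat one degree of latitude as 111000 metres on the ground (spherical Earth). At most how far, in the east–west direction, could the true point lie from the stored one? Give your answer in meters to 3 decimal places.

0.328 meters

Rounding to 5 decimal places leaves the longitude within ±5e-06° of the true value.
At latitude 53.7999° a degree of longitude spans 111000 m × cos 53.7999° = 111000 × 0.5906 ≈ 65557.4 m.
So at most 5e-06° × 65557.4 ≈ 0.327787 m east–west.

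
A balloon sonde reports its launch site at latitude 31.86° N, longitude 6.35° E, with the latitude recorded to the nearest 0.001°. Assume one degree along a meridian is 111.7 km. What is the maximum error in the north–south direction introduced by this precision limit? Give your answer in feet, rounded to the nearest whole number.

Rounding to 3 decimal places leaves the latitude within ±0.0005° of the true value.
So the N–S error is at most 0.0005 × 111700 = 55.85 m.
Converting: 55.85 m × 3.2808 ft/m ≈ 183.23 ft.

183 feet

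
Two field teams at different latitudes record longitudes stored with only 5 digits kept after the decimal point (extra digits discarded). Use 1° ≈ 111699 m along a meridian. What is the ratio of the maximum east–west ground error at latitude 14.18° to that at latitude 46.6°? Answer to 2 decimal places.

1.41

Truncating at 5 decimal places can drop up to a full unit in the last place, so the longitude may be off by as much as 1e-05°.
Error at 14.18° = 1e-05° × 111699 × cos 14.18° ≈ 1.117 × 0.9695 = 1.083 m.
At 46.6°: 1e-05° × 111699 × cos 46.6° = 1e-05 × 111699 × 0.6871 ≈ 0.76747 m.
The ratio reduces to cos 14.18° / cos 46.6° = 0.9695/0.6871 ≈ 1.4111.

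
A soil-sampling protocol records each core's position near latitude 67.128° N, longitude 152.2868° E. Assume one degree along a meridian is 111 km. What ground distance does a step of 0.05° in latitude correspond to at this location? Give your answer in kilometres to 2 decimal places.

5.55 kilometres

0.05° × 111000 m/° = 5550 m.
That is 5550 m = 5.55 km.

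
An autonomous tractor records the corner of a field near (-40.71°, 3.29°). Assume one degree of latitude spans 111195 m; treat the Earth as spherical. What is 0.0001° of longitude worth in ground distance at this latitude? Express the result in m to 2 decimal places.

8.43 m

One degree of longitude here spans 111195 × cos 40.71° = 111195 × 0.7580 ≈ 84288.1 m; 0.0001° of that is 8.42881 m.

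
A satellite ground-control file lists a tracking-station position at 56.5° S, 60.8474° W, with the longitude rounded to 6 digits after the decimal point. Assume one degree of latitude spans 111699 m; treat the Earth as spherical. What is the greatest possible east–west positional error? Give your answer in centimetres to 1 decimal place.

Rounding to 6 decimal places leaves the longitude within ±5e-07° of the true value.
Parallels shrink by cos φ, so at 56.5° a degree of longitude is 111699 × 0.5519 ≈ 61650.8 m.
East–west error: 5e-07° × 61650.8 m/° ≈ 0.0308254 m.
That is 0.0308254 m = 3.0825 cm.

3.1 centimetres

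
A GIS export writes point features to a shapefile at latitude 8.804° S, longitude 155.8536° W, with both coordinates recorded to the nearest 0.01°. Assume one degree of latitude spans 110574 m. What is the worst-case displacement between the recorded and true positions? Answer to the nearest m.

Rounding to 2 decimal places leaves each coordinate within ±0.005° of the true value.
Latitude error → 0.005 × 110574 = 552.87 m along the meridian.
E–W at 8.804°: 0.005° × 110574 × cos 8.804° = 0.005 × 110574 × 0.9882 ≈ 546.356 m.
The two errors are perpendicular, so the maximum displacement is √(552.87² + 546.356²) ≈ 777.284 m.

777 m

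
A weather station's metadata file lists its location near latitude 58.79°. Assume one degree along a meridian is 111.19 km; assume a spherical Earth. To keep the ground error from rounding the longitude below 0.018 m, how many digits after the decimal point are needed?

At 58.79° one degree of longitude covers 111190 × cos 58.79° ≈ 111190 × 0.5182 ≈ 57616 m.
Rounding to N decimal places gives at most 0.5 × 10⁻ᴺ degrees of error, i.e. 0.5 × 10⁻ᴺ × 57616 m.
Need 0.5 × 57616 × 10⁻ᴺ ≤ 0.018 → 10⁻ᴺ ≤ 6.248e-07, so N ≥ 6.20.
At 6 places the error can reach 0.0288 m, but 7 places keeps it to 0.00288 m.

7 decimal places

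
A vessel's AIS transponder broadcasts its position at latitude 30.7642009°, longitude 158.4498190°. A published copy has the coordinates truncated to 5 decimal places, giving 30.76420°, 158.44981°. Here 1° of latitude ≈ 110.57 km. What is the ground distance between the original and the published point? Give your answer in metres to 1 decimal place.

Δlat = 30.7642009 − 30.76420 = +0.0000009°; Δlon = 158.4498190 − 158.44981 = +0.0000090°.
North–south shift: 0.0000009 × 110570 = 0.099513 m.
East–west at this latitude: 0.0000090° × 110570 × cos 30.7642° ≈ 0.0000090 × 95010.6 = 0.855095 m.
Hypotenuse of the two orthogonal shifts: √(0.099513² + 0.855095²) = 0.860866 m.

0.9 metres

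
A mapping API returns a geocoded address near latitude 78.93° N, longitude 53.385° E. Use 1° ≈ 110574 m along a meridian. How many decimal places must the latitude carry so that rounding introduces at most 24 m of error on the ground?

One degree of latitude covers 110574 m.
Rounding to N decimal places gives at most 0.5 × 10⁻ᴺ degrees of error, i.e. 0.5 × 10⁻ᴺ × 110574 m.
Need 0.5 × 110574 × 10⁻ᴺ ≤ 24 → 10⁻ᴺ ≤ 4.341e-04, so N ≥ 3.36.
N = 3 would give 55.3 m (too coarse); N = 4 gives 5.53 m ≤ 24 m.

4 decimal places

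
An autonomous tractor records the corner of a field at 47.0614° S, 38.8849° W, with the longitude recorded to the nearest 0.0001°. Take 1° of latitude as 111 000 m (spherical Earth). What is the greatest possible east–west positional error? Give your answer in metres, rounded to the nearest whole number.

Rounding to 4 decimal places leaves the longitude within ±5e-05° of the true value.
One degree of longitude at 47.0614° is 111000 × cos 47.0614° ≈ 111000 × 0.6812 = 75614.8 m.
Maximum E–W displacement: 5e-05 × 75614.8 = 3.78074 m.

4 metres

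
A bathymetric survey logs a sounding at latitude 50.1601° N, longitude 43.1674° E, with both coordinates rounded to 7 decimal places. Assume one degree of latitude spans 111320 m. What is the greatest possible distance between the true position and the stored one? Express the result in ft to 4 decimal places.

Rounding to 7 decimal places leaves each coordinate within ±5e-08° of the true value.
N–S: 5e-08° × 111320 m/° = 0.005566 m.
E–W at 50.1601°: 5e-08° × 111320 × cos 50.1601° = 5e-08 × 111320 × 0.6406 ≈ 0.00356583 m.
The two errors are perpendicular, so the maximum displacement is √(0.005566² + 0.00356583²) ≈ 0.00661026 m.
In feet: 0.00661026 m ÷ 0.3048 ≈ 0.021687 ft.

0.0217 ft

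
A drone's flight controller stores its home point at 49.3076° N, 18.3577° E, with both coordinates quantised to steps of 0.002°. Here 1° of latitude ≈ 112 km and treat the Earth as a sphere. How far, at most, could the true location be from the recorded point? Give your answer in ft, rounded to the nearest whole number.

439 ft

With a 0.002° grid the true value lies within half a step, ±0.002°/2 = ±0.001°, of the stored one.
N–S: 0.001° × 112000 m/° = 112 m.
E–W at 49.3076°: 0.001° × 112000 × cos 49.3076° = 0.001 × 112000 × 0.6520 ≈ 73.0238 m.
Worst case both components are at the extreme and orthogonal: √(112² + 73.0238²) ≈ 133.703 m.
Converting: 133.703 m × 3.2808 ft/m ≈ 438.66 ft.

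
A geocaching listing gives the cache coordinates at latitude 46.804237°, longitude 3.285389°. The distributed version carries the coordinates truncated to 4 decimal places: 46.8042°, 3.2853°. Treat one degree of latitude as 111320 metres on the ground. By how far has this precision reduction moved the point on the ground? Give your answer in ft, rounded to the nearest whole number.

Δlat = 46.804237 − 46.8042 = +0.000037°; Δlon = 3.285389 − 3.2853 = +0.000089°.
N–S: 0.000037° × 111320 m/° = 4.11884 m.
East–west at this latitude: 0.000089° × 111320 × cos 46.8042° ≈ 0.000089 × 76197.8 = 6.78161 m.
Hypotenuse of the two orthogonal shifts: √(4.11884² + 6.78161²) = 7.93442 m.
Converting: 7.93442 m × 3.2808 ft/m ≈ 26.032 ft.

26 ft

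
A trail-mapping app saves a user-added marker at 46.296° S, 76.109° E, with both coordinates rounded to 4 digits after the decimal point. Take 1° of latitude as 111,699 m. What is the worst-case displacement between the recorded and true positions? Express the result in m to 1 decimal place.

Rounding to 4 decimal places leaves each coordinate within ±5e-05° of the true value.
Latitude error → 5e-05 × 111699 = 5.58495 m along the meridian.
East–west component at 46.296°: 5e-05° × 111699 × cos 46.296° ≈ 5e-05 × 77176.5 ≈ 3.85883 m.
The two errors are perpendicular, so the maximum displacement is √(5.58495² + 3.85883²) ≈ 6.78839 m.

6.8 m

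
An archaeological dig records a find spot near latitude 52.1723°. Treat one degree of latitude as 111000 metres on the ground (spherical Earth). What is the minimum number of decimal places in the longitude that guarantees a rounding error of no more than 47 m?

At 52.1723° one degree of longitude covers 111000 × cos 52.1723° ≈ 111000 × 0.6133 ≈ 68075.1 m.
With N decimal places the half-ulp bound is 0.5·10⁻ᴺ°, or 0.5·10⁻ᴺ × 68075.1 m on the ground.
Setting 34037.5 × 10⁻ᴺ ≤ 47 gives 10ᴺ ≥ 724.2, i.e. N ≥ 2.86.
N = 2 would give 340 m (too coarse); N = 3 gives 34 m ≤ 47 m.

3 decimal places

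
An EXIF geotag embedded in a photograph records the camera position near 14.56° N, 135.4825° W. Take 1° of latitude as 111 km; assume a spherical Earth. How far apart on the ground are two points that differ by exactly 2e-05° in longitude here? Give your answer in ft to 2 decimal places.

7.05 ft

One degree of longitude here spans 111000 × cos 14.56° = 111000 × 0.9679 ≈ 107435 m; 2e-05° of that is 2.1487 m.
In feet: 2.1487 m ÷ 0.3048 ≈ 7.0496 ft.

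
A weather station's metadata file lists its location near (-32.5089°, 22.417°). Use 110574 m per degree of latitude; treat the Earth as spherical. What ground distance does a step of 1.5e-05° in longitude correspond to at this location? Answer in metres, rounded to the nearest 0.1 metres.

One degree of longitude here spans 110574 × cos 32.5089° = 110574 × 0.8433 ≈ 93247.9 m; 1.5e-05° of that is 1.39872 m.

1.4 metres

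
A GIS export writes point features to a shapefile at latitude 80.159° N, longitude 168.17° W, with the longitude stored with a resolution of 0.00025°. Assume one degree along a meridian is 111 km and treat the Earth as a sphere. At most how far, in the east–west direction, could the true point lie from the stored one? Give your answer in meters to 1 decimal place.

2.4 meters

With a 0.00025° grid the true value lies within half a step, ±0.00025°/2 = ±0.000125°, of the stored one.
At latitude 80.159° a degree of longitude spans 111000 m × cos 80.159° = 111000 × 0.1709 ≈ 18971.5 m.
East–west error: 0.000125° × 18971.5 m/° ≈ 2.37144 m.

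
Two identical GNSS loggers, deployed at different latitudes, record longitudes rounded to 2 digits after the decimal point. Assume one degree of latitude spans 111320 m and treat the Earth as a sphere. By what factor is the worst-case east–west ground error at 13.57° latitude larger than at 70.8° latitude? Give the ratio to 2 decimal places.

2.96

Rounding to 2 decimal places leaves the longitude within ±0.005° of the true value.
At 13.57°: 0.005° × 111320 × cos 13.57° = 0.005 × 111320 × 0.9721 ≈ 541.06 m.
Error at 70.8° = 0.005° × 111320 × cos 70.8° ≈ 556.6 × 0.3289 = 183.05 m.
The ratio reduces to cos 13.57° / cos 70.8° = 0.9721/0.3289 ≈ 2.9559.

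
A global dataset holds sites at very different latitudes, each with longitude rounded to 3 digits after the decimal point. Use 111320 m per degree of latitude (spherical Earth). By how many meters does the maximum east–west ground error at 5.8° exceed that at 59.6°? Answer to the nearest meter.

Rounding to 3 decimal places leaves the longitude within ±0.0005° of the true value.
At 5.8°: 0.0005° × 111320 × cos 5.8° = 0.0005 × 111320 × 0.9949 ≈ 55.375 m.
At 59.6°: 0.0005° × 111320 × cos 59.6° = 0.0005 × 111320 × 0.5060 ≈ 28.166 m.
So the lower-latitude error exceeds the higher by 55.375 − 28.166 = 27.209 m.

27 meters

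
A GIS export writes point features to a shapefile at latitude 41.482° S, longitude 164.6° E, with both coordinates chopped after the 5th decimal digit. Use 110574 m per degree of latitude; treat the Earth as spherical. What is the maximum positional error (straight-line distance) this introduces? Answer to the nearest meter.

Truncating at 5 decimal places can drop up to a full unit in the last place, so each coordinate may be off by as much as 1e-05°.
North–south component: 1e-05° × 110574 = 1.10574 m.
E–W at 41.482°: 1e-05° × 110574 × cos 41.482° = 1e-05 × 110574 × 0.7492 ≈ 0.82838 m.
Combining orthogonally: (1.10574² + 0.82838²)^½ ≈ 1.38162 m.

1 meters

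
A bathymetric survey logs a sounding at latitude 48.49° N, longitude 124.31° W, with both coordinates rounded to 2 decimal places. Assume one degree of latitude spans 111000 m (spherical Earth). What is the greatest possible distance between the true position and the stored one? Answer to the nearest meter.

666 meters

Rounding to 2 decimal places leaves each coordinate within ±0.005° of the true value.
North–south component: 0.005° × 111000 = 555 m.
Longitude error → 0.005 × 111000 × cos 48.49° = 0.005 × 111000 × 0.6628 ≈ 367.827 m.
Combining orthogonally: (555² + 367.827²)^½ ≈ 665.824 m.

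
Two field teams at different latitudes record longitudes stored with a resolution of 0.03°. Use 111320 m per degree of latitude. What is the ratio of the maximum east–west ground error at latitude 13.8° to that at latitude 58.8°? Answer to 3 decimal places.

With a 0.03° grid the true value lies within half a step, ±0.03°/2 = ±0.015°, of the stored one.
Error at 13.8° = 0.015° × 111320 × cos 13.8° ≈ 1669.8 × 0.9711 = 1621.6 m.
Error at 58.8° = 0.015° × 111320 × cos 58.8° ≈ 1669.8 × 0.5180 = 865 m.
Ratio: 1621.6 / 865 = cos 13.8° / cos 58.8° ≈ 1.8747.

1.875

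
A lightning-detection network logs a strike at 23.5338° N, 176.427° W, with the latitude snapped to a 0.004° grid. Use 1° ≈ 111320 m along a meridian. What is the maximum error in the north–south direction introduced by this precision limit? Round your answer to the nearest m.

223 m

With a 0.004° grid the true value lies within half a step, ±0.004°/2 = ±0.002°, of the stored one.
So the N–S error is at most 0.002 × 111320 = 222.64 m.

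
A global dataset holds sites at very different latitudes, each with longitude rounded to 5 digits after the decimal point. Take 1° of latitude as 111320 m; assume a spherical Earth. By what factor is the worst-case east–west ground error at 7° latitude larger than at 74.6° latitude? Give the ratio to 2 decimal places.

3.74

Rounding to 5 decimal places leaves the longitude within ±5e-06° of the true value.
Error at 7° = 5e-06° × 111320 × cos 7° ≈ 0.5566 × 0.9925 = 0.55245 m.
At 74.6°: 5e-06° × 111320 × cos 74.6° = 5e-06 × 111320 × 0.2656 ≈ 0.14781 m.
The ratio reduces to cos 7° / cos 74.6° = 0.9925/0.2656 ≈ 3.7376.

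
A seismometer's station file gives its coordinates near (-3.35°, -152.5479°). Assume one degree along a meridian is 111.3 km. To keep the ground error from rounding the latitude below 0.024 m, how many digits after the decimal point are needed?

One degree of latitude covers 111300 m.
Rounding to N decimal places gives at most 0.5 × 10⁻ᴺ degrees of error, i.e. 0.5 × 10⁻ᴺ × 111300 m.
Need 0.5 × 111300 × 10⁻ᴺ ≤ 0.024 → 10⁻ᴺ ≤ 4.313e-07, so N ≥ 6.37.
At 6 places the error can reach 0.0556 m, but 7 places keeps it to 0.00556 m.

7 decimal places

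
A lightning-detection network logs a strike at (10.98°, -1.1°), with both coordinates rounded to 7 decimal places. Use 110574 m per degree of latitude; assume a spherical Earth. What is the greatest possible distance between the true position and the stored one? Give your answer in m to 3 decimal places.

Rounding to 7 decimal places leaves each coordinate within ±5e-08° of the true value.
Latitude error → 5e-08 × 110574 = 0.0055287 m along the meridian.
E–W at 10.98°: 5e-08° × 110574 × cos 10.98° = 5e-08 × 110574 × 0.9817 ≈ 0.00542749 m.
The two errors are perpendicular, so the maximum displacement is √(0.0055287² + 0.00542749²) ≈ 0.00774753 m.

0.008 m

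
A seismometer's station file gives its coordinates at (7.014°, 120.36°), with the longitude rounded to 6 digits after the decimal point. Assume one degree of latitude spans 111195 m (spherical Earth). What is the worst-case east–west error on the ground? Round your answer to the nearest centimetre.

6 centimetres

Rounding to 6 decimal places leaves the longitude within ±5e-07° of the true value.
At latitude 7.014° a degree of longitude spans 111195 m × cos 7.014° = 111195 × 0.9925 ≈ 110363 m.
Maximum E–W displacement: 5e-07 × 110363 = 0.0551814 m.
That is 0.0551814 m = 5.5181 cm.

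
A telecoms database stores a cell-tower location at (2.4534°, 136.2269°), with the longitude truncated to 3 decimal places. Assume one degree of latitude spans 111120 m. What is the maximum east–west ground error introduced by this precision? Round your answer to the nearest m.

111 m

Truncating at 3 decimal places can drop up to a full unit in the last place, so the longitude may be off by as much as 0.001°.
Parallels shrink by cos φ, so at 2.4534° a degree of longitude is 111120 × 0.9991 ≈ 111018 m.
So at most 0.001° × 111018 ≈ 111.018 m east–west.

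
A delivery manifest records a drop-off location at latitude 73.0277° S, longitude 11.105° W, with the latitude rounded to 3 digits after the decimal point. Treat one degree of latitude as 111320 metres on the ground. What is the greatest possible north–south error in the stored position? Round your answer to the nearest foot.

Rounding to 3 decimal places leaves the latitude within ±0.0005° of the true value.
So the N–S error is at most 0.0005 × 111320 = 55.66 m.
In feet: 55.66 m ÷ 0.3048 ≈ 182.61 ft.

183 feet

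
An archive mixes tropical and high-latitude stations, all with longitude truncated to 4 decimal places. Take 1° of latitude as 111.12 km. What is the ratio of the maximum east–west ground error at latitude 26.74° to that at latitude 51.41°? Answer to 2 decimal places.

1.43

Truncating at 4 decimal places can drop up to a full unit in the last place, so the longitude may be off by as much as 0.0001°.
At 26.74°: 0.0001° × 111120 × cos 26.74° = 0.0001 × 111120 × 0.8931 ≈ 9.9237 m.
At 51.41°: 0.0001° × 111120 × cos 51.41° = 0.0001 × 111120 × 0.6237 ≈ 6.931 m.
Ratio: 9.9237 / 6.931 = cos 26.74° / cos 51.41° ≈ 1.4318.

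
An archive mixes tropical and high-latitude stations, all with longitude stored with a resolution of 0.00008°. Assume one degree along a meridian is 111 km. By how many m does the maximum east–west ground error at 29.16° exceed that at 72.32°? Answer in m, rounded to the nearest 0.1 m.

2.5 m

With a 0.00008° grid the true value lies within half a step, ±0.00008°/2 = ±4e-05°, of the stored one.
At 29.16°: 4e-05° × 111000 × cos 29.16° = 4e-05 × 111000 × 0.8733 ≈ 3.8773 m.
Error at 72.32° = 4e-05° × 111000 × cos 72.32° ≈ 4.44 × 0.3037 = 1.3484 m.
So the lower-latitude error exceeds the higher by 3.8773 − 1.3484 = 2.5289 m.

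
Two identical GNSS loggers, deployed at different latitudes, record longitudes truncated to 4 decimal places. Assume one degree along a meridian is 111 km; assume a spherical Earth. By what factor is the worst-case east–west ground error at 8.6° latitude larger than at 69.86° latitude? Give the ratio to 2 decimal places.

2.87

Truncating at 4 decimal places can drop up to a full unit in the last place, so the longitude may be off by as much as 0.0001°.
Error at 8.6° = 0.0001° × 111000 × cos 8.6° ≈ 11.1 × 0.9888 = 10.975 m.
Error at 69.86° = 0.0001° × 111000 × cos 69.86° ≈ 11.1 × 0.3443 = 3.8219 m.
Ratio: 10.975 / 3.8219 = cos 8.6° / cos 69.86° ≈ 2.8717.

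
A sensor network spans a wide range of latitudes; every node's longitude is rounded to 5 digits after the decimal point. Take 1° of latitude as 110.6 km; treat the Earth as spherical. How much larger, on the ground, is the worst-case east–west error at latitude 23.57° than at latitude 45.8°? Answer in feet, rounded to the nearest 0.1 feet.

Rounding to 5 decimal places leaves the longitude within ±5e-06° of the true value.
Error at 23.57° = 5e-06° × 110600 × cos 23.57° ≈ 0.553 × 0.9166 = 0.50686 m.
Error at 45.8° = 5e-06° × 110600 × cos 45.8° ≈ 0.553 × 0.6972 = 0.38553 m.
So the lower-latitude error exceeds the higher by 0.50686 − 0.38553 = 0.12133 m.
In feet: 0.121332 m ÷ 0.3048 ≈ 0.39807 ft.

0.4 feet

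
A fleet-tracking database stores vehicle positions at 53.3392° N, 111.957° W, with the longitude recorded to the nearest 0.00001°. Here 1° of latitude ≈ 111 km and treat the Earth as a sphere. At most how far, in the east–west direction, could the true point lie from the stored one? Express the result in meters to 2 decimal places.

0.33 meters

Rounding to 5 decimal places leaves the longitude within ±5e-06° of the true value.
One degree of longitude at 53.3392° is 111000 × cos 53.3392° ≈ 111000 × 0.5971 = 66275.5 m.
East–west error: 5e-06° × 66275.5 m/° ≈ 0.331377 m.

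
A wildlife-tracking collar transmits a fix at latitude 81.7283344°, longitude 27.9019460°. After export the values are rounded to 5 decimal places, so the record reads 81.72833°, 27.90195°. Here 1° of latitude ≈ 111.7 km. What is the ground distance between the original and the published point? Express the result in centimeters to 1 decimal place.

49.6 centimeters

Δlat = 81.7283344 − 81.72833 = +0.0000044°; Δlon = 27.9019460 − 27.90195 = -0.0000040°.
N–S: 0.0000044° × 111700 m/° = 0.49148 m.
East–west at this latitude: -0.0000040° × 111700 × cos 81.7283° ≈ -0.0000040 × 16069.9 = -0.0642797 m.
Distance: √(0.49148² + 0.0642797²) ≈ 0.495666 m.
That is 0.495666 m = 49.567 cm.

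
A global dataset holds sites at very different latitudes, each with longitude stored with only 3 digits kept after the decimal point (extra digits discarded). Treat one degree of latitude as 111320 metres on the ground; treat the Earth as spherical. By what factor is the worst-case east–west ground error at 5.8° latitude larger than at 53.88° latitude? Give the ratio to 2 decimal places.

1.69

Truncating at 3 decimal places can drop up to a full unit in the last place, so the longitude may be off by as much as 0.001°.
Error at 5.8° = 0.001° × 111320 × cos 5.8° ≈ 111.32 × 0.9949 = 110.75 m.
Error at 53.88° = 0.001° × 111320 × cos 53.88° ≈ 111.32 × 0.5895 = 65.621 m.
Ratio: 110.75 / 65.621 = cos 5.8° / cos 53.88° ≈ 1.6877.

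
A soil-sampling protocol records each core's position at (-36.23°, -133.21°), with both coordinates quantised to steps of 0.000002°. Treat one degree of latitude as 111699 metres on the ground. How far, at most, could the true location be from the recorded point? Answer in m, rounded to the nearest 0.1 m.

0.1 m

With a 0.000002° grid the true value lies within half a step, ±0.000002°/2 = ±1e-06°, of the stored one.
N–S: 1e-06° × 111699 m/° = 0.111699 m.
East–west component at 36.23°: 1e-06° × 111699 × cos 36.23° ≈ 1e-06 × 90102.1 ≈ 0.0901021 m.
Combining orthogonally: (0.111699² + 0.0901021²)^½ ≈ 0.14351 m.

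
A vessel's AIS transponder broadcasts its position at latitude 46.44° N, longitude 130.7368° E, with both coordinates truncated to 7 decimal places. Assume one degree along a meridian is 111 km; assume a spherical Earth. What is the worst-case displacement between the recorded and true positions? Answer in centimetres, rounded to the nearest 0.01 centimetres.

1.35 centimetres

Truncating at 7 decimal places can drop up to a full unit in the last place, so each coordinate may be off by as much as 1e-07°.
N–S: 1e-07° × 111000 m/° = 0.0111 m.
East–west component at 46.44°: 1e-07° × 111000 × cos 46.44° ≈ 1e-07 × 76491.6 ≈ 0.00764916 m.
Combining orthogonally: (0.0111² + 0.00764916²)^½ ≈ 0.0134803 m.
That is 0.0134803 m = 1.348 cm.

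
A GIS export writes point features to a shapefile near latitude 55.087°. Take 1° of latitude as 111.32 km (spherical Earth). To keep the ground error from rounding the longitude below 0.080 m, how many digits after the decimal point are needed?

6 decimal places

At 55.087° one degree of longitude covers 111320 × cos 55.087° ≈ 111320 × 0.5723 ≈ 63712 m.
With N decimal places the half-ulp bound is 0.5·10⁻ᴺ°, or 0.5·10⁻ᴺ × 63712 m on the ground.
Setting 31856 × 10⁻ᴺ ≤ 0.080 gives 10ᴺ ≥ 3.982e+05, i.e. N ≥ 5.60.
So 6 decimal places suffice (0.0319 m); 5 would allow up to 0.319 m.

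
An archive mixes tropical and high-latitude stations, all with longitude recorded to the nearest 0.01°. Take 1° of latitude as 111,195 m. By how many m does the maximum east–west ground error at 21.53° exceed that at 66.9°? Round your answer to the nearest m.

299 m

Rounding to 2 decimal places leaves the longitude within ±0.005° of the true value.
Error at 21.53° = 0.005° × 111195 × cos 21.53° ≈ 555.98 × 0.9302 = 517.18 m.
Error at 66.9° = 0.005° × 111195 × cos 66.9° ≈ 555.98 × 0.3923 = 218.13 m.
So the lower-latitude error exceeds the higher by 517.18 − 218.13 = 299.05 m.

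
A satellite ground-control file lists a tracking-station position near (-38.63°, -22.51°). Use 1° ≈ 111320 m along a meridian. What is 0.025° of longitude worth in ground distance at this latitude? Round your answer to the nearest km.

2 km

One degree of longitude here spans 111320 × cos 38.63° = 111320 × 0.7812 ≈ 86962.5 m; 0.025° of that is 2174.06 m.
That is 2174.06 m = 2.1741 km.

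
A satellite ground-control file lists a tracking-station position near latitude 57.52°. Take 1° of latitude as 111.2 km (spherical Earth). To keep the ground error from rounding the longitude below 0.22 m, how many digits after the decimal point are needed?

At 57.52° one degree of longitude covers 111200 × cos 57.52° ≈ 111200 × 0.5370 ≈ 59715 m.
With N decimal places the half-ulp bound is 0.5·10⁻ᴺ°, or 0.5·10⁻ᴺ × 59715 m on the ground.
Setting 29857.5 × 10⁻ᴺ ≤ 0.22 gives 10ᴺ ≥ 1.357e+05, i.e. N ≥ 5.13.
N = 5 would give 0.299 m (too coarse); N = 6 gives 0.0299 m ≤ 0.22 m.

6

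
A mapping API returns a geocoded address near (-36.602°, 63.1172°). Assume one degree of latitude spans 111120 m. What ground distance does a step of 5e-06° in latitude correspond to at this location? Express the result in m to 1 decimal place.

0.6 m

Along a meridian 5e-06° is 5e-06 × 111120 = 0.5556 m.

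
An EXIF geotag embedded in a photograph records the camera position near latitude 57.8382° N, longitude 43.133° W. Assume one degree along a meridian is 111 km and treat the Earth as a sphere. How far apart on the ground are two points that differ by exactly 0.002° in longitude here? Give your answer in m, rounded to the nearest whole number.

One degree of longitude here spans 111000 × cos 57.8382° = 111000 × 0.5323 ≈ 59086.6 m; 0.002° of that is 118.173 m.

118 m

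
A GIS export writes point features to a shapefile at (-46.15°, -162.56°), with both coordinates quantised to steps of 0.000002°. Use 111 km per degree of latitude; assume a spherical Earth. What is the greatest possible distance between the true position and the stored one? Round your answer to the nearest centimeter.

14 centimeters

With a 0.000002° grid the true value lies within half a step, ±0.000002°/2 = ±1e-06°, of the stored one.
North–south component: 1e-06° × 111000 = 0.111 m.
Longitude error → 1e-06 × 111000 × cos 46.15° = 1e-06 × 111000 × 0.6928 ≈ 0.0768978 m.
The two errors are perpendicular, so the maximum displacement is √(0.111² + 0.0768978²) ≈ 0.135034 m.
That is 0.135034 m = 13.503 cm.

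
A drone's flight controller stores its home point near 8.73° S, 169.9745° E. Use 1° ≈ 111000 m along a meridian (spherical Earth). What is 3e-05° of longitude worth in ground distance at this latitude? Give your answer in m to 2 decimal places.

3.29 m

3e-05° of longitude at 8.73° is 3e-05 × 111000 × cos 8.73° ≈ 3e-05 × 109714 = 3.29142 m.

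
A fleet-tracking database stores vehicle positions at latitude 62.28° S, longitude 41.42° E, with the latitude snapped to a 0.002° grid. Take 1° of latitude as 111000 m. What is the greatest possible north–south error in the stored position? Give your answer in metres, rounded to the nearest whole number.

With a 0.002° grid the true value lies within half a step, ±0.002°/2 = ±0.001°, of the stored one.
So the N–S error is at most 0.001 × 111000 = 111 m.

111 metres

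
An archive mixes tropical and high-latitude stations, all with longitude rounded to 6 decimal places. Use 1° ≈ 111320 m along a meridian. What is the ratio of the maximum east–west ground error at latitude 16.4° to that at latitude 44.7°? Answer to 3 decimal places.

Rounding to 6 decimal places leaves the longitude within ±5e-07° of the true value.
Error at 16.4° = 5e-07° × 111320 × cos 16.4° ≈ 0.05566 × 0.9593 = 0.053395 m.
Error at 44.7° = 5e-07° × 111320 × cos 44.7° ≈ 0.05566 × 0.7108 = 0.039563 m.
The ratio reduces to cos 16.4° / cos 44.7° = 0.9593/0.7108 ≈ 1.3496.

1.350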